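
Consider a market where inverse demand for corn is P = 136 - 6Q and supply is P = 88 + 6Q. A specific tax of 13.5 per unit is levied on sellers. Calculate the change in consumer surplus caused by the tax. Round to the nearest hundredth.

Pre-tax equilibrium: 136 - 6Q = 88 + 6Q gives Q* = 4, P* = 112.
A tax on sellers shifts supply up by 13.5: 136 - 6Q = 88 + 6Q + 13.5, so Q_t = 2.875. Buyers pay P_b = 118.75; sellers receive P_s = P_b - 13.5 = 105.25.
Consumers lose the trapezoid between P* and P_b out to Q_t plus the triangle from Q_t to Q*: change in CS = 24.7969 - 48 = -23.2031.

-23.20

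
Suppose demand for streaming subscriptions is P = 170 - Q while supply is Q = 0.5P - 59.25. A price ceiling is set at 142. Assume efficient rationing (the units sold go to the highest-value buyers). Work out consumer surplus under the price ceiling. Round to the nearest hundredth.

Rewriting supply in inverse form: P = 118.5 + 2Q.
Without the control, 170 - Q = 118.5 + 2Q so Q* = 17.1667 and P* = 152.8333.
At the ceiling price 142, quantity supplied is (142 - 118.5)/2 = 11.75; supply is the short side, so Q = 11.75 trades at P = 142.
The demand price at Q = 11.75 is 158.25. CS is the trapezoid between demand and 142 over [0, 11.75]: (1/2)[(170 - 142) + (158.25 - 142)](11.75) = 259.9688.

259.97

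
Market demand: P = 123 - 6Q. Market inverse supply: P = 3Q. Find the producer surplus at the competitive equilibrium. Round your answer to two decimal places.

Equilibrium: 123 - 6Q = 3Q, so Q* = 13.6667 and P* = 41.
Producer surplus is the triangle above supply below P*: (1/2)(13.6667)(41 - 0) = (1/2)(13.6667)(41) = 280.1667.

280.17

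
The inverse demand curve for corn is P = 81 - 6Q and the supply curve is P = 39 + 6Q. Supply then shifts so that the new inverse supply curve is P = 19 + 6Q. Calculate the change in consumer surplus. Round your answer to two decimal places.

Initial equilibrium: Q_0 = 3.5, P_0 = 60; CS_0 = (1/2)(3.5)(21) = 36.75, PS_0 = (1/2)(3.5)(21) = 36.75.
New equilibrium: 81 - 6Q = 19 + 6Q gives Q_1 = 5.1667, P_1 = 50; CS_1 = 80.0833, PS_1 = 80.0833.
Change in consumer surplus = 80.0833 - 36.75 = 43.3333.

43.33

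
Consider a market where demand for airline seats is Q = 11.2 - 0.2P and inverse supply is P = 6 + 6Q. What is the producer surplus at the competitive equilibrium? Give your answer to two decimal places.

61.98

Rewriting demand in inverse form: P = 56 - 5Q.
Setting demand equal to supply, 50 = 11Q, so Q* = 4.5455 and P* = 33.2727.
The supply curve's price intercept is 6, so PS = (1/2)(Q*)(P* - 6) = (1/2)(4.5455)(27.2727) = 61.9835.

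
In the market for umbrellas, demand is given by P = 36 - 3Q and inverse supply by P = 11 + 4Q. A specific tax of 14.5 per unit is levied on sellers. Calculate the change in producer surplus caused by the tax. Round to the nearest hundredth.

-21.01

Pre-tax equilibrium: 36 - 3Q = 11 + 4Q gives Q* = 3.5714, P* = 25.2857.
A tax on sellers shifts supply up by 14.5: 36 - 3Q = 11 + 4Q + 14.5, so Q_t = 1.5. Buyers pay P_b = 31.5; sellers receive P_s = P_b - 14.5 = 17.
PS falls from (1/2)(3.5714)(14.2857) = 25.5102 to (1/2)(1.5)(6) = 4.5, a change of -21.0102.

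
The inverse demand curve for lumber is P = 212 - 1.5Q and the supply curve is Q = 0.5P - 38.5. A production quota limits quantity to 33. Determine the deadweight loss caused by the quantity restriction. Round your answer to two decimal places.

Rewriting supply in inverse form: P = 77 + 2Q.
Without the quota, 212 - 1.5Q = 77 + 2Q gives Q* = 38.5714.
At Q = 33 the demand price is 212 - 1.5(33) = 162.5 and the supply price is 77 + 2(33) = 143.
Deadweight loss is the triangle between the curves from 33 to 38.5714: (1/2)(162.5 - 143)(38.5714 - 33) = 54.3214.

54.32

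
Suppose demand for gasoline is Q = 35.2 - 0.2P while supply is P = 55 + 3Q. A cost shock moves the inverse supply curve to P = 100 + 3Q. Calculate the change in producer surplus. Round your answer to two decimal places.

-207.77

Rewriting demand in inverse form: P = 176 - 5Q.
Initial equilibrium: Q_0 = 15.125, P_0 = 100.375; CS_0 = (1/2)(15.125)(75.625) = 571.9141, PS_0 = (1/2)(15.125)(45.375) = 343.1484.
New equilibrium: 176 - 5Q = 100 + 3Q gives Q_1 = 9.5, P_1 = 128.5; CS_1 = 225.625, PS_1 = 135.375.
Change in producer surplus = 135.375 - 343.1484 = -207.7734.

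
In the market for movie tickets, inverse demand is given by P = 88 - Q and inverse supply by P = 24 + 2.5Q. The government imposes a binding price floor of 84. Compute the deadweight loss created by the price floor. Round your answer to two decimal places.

Free-market equilibrium: 88 - Q = 24 + 2.5Q gives Q* = 18.2857, P* = 69.7143.
At the floor price 84, quantity demanded is (88 - 84)/1 = 4; demand is the short side, so Q = 4 trades at P = 84.
At Q = 4 the demand price is 84 and the supply price is 34. Deadweight loss is the triangle between the curves from 4 to 18.2857: (1/2)(84 - 34)(18.2857 - 4) = 357.1429.

357.14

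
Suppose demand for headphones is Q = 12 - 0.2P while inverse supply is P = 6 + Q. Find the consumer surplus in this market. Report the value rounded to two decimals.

Rewriting demand in inverse form: P = 60 - 5Q.
Setting demand equal to supply, 54 = 6Q, so Q* = 9 and P* = 15.
The demand choke price is 60, so CS = (1/2)(Q*)(60 - P*) = (1/2)(9)(45) = 202.5.

202.50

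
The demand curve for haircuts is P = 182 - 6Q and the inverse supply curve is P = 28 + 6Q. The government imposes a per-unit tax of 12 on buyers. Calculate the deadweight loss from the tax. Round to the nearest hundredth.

Pre-tax equilibrium: 182 - 6Q = 28 + 6Q gives Q* = 12.8333, P* = 105.
With the tax, buyers' net willingness to pay falls by 12: (182 - 12) - 6Q = 28 + 6Q, so Q_t = 11.8333. Buyers pay P_b = 111; sellers receive P_s = P_b - 12 = 99.
The welfare triangle lost has base Q* - Q_t = 1 and height t = 12, so DWL = (1/2)(1)(12) = 6.

6.00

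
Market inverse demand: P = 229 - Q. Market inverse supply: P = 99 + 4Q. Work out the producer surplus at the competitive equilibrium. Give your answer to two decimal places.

Setting demand equal to supply, 130 = 5Q, so Q* = 26 and P* = 203.
The supply curve's price intercept is 99, so PS = (1/2)(Q*)(P* - 99) = (1/2)(26)(104) = 1352.

1352.00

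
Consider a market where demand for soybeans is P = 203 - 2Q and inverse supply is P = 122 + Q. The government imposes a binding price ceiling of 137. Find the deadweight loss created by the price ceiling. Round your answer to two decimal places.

216.00

Free-market equilibrium: 203 - 2Q = 122 + Q gives Q* = 27, P* = 149.
At P = 137, sellers supply (137 - 122)/1 = 15 while buyers want more, so the quantity traded is 15 at price 137.
At Q = 15 the demand price is 173 and the supply price is 137. Deadweight loss is the triangle between the curves from 15 to 27: (1/2)(173 - 137)(27 - 15) = 216.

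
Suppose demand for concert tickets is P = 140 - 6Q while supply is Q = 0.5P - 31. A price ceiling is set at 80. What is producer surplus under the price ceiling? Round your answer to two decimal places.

Rewriting supply in inverse form: P = 62 + 2Q.
Free-market equilibrium: 140 - 6Q = 62 + 2Q gives Q* = 9.75, P* = 81.5.
At P = 80, sellers supply (80 - 62)/2 = 9 while buyers want more, so the quantity traded is 9 at price 80.
PS is the triangle above supply below 80: (1/2)(9)(80 - 62) = 81.

81.00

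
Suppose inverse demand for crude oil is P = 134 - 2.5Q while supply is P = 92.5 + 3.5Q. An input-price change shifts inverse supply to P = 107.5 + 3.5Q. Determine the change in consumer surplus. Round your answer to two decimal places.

Initial equilibrium: Q_0 = 6.9167, P_0 = 116.7083; CS_0 = (1/2)(6.9167)(17.2917) = 59.8003, PS_0 = (1/2)(6.9167)(24.2083) = 83.7205.
New equilibrium: 134 - 2.5Q = 107.5 + 3.5Q gives Q_1 = 4.4167, P_1 = 122.9583; CS_1 = 24.3837, PS_1 = 34.1372.
Change in consumer surplus = 24.3837 - 59.8003 = -35.4167.

-35.42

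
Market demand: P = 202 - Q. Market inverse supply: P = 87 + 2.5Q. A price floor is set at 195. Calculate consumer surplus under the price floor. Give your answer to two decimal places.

Free-market equilibrium: 202 - Q = 87 + 2.5Q gives Q* = 32.8571, P* = 169.1429.
At the floor price 195, quantity demanded is (202 - 195)/1 = 7; demand is the short side, so Q = 7 trades at P = 195.
CS is the triangle under demand above 195: (1/2)(7)(202 - 195) = 24.5.

24.50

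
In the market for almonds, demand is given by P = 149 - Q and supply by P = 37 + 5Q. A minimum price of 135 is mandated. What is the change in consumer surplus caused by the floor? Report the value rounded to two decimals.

-76.22

Free-market equilibrium: 149 - Q = 37 + 5Q gives Q* = 18.6667, P* = 130.3333.
At the floor price 135, quantity demanded is (149 - 135)/1 = 14; demand is the short side, so Q = 14 trades at P = 135.
CS goes from (1/2)(18.6667)(18.6667) = 174.2222 to 98 (computed as (149 - 135)(14) - (1/2)(1)(14)^2), a change of -76.2222.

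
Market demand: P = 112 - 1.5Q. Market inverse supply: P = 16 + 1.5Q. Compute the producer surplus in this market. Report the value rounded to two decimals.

768.00

Set 112 - 1.5Q = 16 + 1.5Q, which gives 96 = 3Q, so Q* = 32 and P* = 112 - 1.5(32) = 64.
The supply curve's price intercept is 16, so PS = (1/2)(Q*)(P* - 16) = (1/2)(32)(48) = 768.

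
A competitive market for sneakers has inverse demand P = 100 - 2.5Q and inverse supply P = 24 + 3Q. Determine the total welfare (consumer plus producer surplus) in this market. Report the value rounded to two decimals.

Set 100 - 2.5Q = 24 + 3Q, which gives 76 = 5.5Q, so Q* = 13.8182 and P* = 100 - 2.5(13.8182) = 65.4545.
Total surplus is the full triangle between the curves from 0 to Q*: (1/2)(13.8182)(100 - 24) = 525.0909.

525.09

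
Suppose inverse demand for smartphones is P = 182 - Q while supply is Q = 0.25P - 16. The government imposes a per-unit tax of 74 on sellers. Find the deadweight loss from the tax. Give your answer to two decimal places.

547.60

Rewriting supply in inverse form: P = 64 + 4Q.
Without the tax, 182 - Q = 64 + 4Q so Q* = 23.6 and P* = 158.4.
With the tax, sellers need 74 more per unit: 182 - Q = 64 + 4Q + 74, so Q_t = 8.8. Buyers pay P_b = 173.2; sellers receive P_s = P_b - 74 = 99.2.
The welfare triangle lost has base Q* - Q_t = 14.8 and height t = 74, so DWL = (1/2)(14.8)(74) = 547.6.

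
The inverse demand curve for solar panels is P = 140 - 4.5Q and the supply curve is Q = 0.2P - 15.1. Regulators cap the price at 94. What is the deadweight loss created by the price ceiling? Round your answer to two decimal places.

45.34

Rewriting supply in inverse form: P = 75.5 + 5Q.
Without the control, 140 - 4.5Q = 75.5 + 5Q so Q* = 6.7895 and P* = 109.4474.
At P = 94, sellers supply (94 - 75.5)/5 = 3.7 while buyers want more, so the quantity traded is 3.7 at price 94.
The lost-trades triangle has base Q* - 3.7 = 3.0895 and height equal to the gap between the curves at Q = 3.7, which is 123.35 - 94 = 29.35. DWL = (1/2)(3.0895)(29.35) = 45.338.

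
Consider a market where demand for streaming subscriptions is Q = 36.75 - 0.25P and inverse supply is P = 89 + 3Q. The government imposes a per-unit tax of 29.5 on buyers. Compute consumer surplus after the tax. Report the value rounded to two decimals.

33.15

Rewriting demand in inverse form: P = 147 - 4Q.
Without the tax, 147 - 4Q = 89 + 3Q so Q* = 8.2857 and P* = 113.8571.
A tax on buyers shifts demand down by 29.5: (147 - 29.5) - 4Q = 89 + 3Q, so Q_t = 4.0714. Buyers pay P_b = 130.7143; sellers receive P_s = P_b - 29.5 = 101.2143.
Consumer surplus is the triangle under demand above P_b: (1/2)(4.0714)(147 - 130.7143) = 33.1531.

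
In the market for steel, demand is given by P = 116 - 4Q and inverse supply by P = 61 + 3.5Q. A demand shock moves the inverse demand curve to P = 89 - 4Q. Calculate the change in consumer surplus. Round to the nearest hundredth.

Initial equilibrium: Q_0 = 7.3333, P_0 = 86.6667; CS_0 = (1/2)(7.3333)(29.3333) = 107.5556, PS_0 = (1/2)(7.3333)(25.6667) = 94.1111.
New equilibrium: 89 - 4Q = 61 + 3.5Q gives Q_1 = 3.7333, P_1 = 74.0667; CS_1 = 27.8756, PS_1 = 24.3911.
Change in consumer surplus = 27.8756 - 107.5556 = -79.68.

-79.68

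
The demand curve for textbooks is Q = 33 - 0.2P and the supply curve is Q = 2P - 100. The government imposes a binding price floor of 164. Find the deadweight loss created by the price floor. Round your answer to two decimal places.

Rewriting demand in inverse form: P = 165 - 5Q.
Rewriting supply in inverse form: P = 50 + 0.5Q.
Without the control, 165 - 5Q = 50 + 0.5Q so Q* = 20.9091 and P* = 60.4545.
At P = 164, buyers demand (165 - 164)/5 = 0.2 while sellers would supply more, so the quantity traded is 0.2 at price 164.
The lost-trades triangle has base Q* - 0.2 = 20.7091 and height equal to the gap between the curves at Q = 0.2, which is 164 - 50.1 = 113.9. DWL = (1/2)(20.7091)(113.9) = 1179.3827.

1179.38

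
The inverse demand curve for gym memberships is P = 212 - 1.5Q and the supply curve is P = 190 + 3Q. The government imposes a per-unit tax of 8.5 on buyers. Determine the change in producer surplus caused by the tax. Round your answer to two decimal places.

-22.35

Pre-tax equilibrium: 212 - 1.5Q = 190 + 3Q gives Q* = 4.8889, P* = 204.6667.
A tax on buyers shifts demand down by 8.5: (212 - 8.5) - 1.5Q = 190 + 3Q, so Q_t = 3. Buyers pay P_b = 207.5; sellers receive P_s = P_b - 8.5 = 199.
PS falls from (1/2)(4.8889)(14.6667) = 35.8519 to (1/2)(3)(9) = 13.5, a change of -22.3519.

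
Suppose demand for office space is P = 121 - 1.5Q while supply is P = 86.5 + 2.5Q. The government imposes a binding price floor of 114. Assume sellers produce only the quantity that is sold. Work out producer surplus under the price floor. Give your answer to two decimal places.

101.11

Free-market equilibrium: 121 - 1.5Q = 86.5 + 2.5Q gives Q* = 8.625, P* = 108.0625.
At P = 114, buyers demand (121 - 114)/1.5 = 4.6667 while sellers would supply more, so the quantity traded is 4.6667 at price 114.
The supply price at Q = 4.6667 is 98.1667. PS is the trapezoid between 114 and supply over [0, 4.6667]: (1/2)[(114 - 86.5) + (114 - 98.1667)](4.6667) = 101.1111.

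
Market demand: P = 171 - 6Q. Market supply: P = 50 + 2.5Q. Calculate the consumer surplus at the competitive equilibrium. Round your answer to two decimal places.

607.93

Equilibrium: 171 - 6Q = 50 + 2.5Q, so Q* = 14.2353 and P* = 85.5882.
The demand choke price is 171, so CS = (1/2)(Q*)(171 - P*) = (1/2)(14.2353)(85.4118) = 607.9308.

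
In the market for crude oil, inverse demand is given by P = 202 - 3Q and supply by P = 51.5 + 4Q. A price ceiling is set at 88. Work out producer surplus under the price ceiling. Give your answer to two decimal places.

Free-market equilibrium: 202 - 3Q = 51.5 + 4Q gives Q* = 21.5, P* = 137.5.
At the ceiling price 88, quantity supplied is (88 - 51.5)/4 = 9.125; supply is the short side, so Q = 9.125 trades at P = 88.
PS is the triangle above supply below 88: (1/2)(9.125)(88 - 51.5) = 166.5312.

166.53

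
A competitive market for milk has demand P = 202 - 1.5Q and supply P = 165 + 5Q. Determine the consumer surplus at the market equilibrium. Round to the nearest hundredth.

Set 202 - 1.5Q = 165 + 5Q, which gives 37 = 6.5Q, so Q* = 5.6923 and P* = 202 - 1.5(5.6923) = 193.4615.
The demand choke price is 202, so CS = (1/2)(Q*)(202 - P*) = (1/2)(5.6923)(8.5385) = 24.3018.

24.30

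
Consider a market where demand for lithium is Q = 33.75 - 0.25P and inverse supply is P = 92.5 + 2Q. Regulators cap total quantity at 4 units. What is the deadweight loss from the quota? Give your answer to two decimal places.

28.52

Rewriting demand in inverse form: P = 135 - 4Q.
Unrestricted equilibrium: Q* = (135 - 92.5)/(4 + 2) = 7.0833.
At Q = 4 the demand price is 135 - 4(4) = 119 and the supply price is 92.5 + 2(4) = 100.5.
Deadweight loss is the triangle between the curves from 4 to 7.0833: (1/2)(119 - 100.5)(7.0833 - 4) = 28.5208.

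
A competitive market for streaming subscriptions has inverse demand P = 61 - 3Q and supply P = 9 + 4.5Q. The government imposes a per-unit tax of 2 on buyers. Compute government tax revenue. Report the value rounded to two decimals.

Without the tax, 61 - 3Q = 9 + 4.5Q so Q* = 6.9333 and P* = 40.2.
With the tax, buyers' net willingness to pay falls by 2: (61 - 2) - 3Q = 9 + 4.5Q, so Q_t = 6.6667. Buyers pay P_b = 41; sellers receive P_s = P_b - 2 = 39.
Tax revenue = t x Q_t = 2 x 6.6667 = 13.3333.

13.33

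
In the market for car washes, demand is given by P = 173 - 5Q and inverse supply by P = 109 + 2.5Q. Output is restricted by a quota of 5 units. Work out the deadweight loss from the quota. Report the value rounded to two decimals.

Unrestricted equilibrium: Q* = (173 - 109)/(5 + 2.5) = 8.5333.
At Q = 5 the demand price is 173 - 5(5) = 148 and the supply price is 109 + 2.5(5) = 121.5.
Deadweight loss is the triangle between the curves from 5 to 8.5333: (1/2)(148 - 121.5)(8.5333 - 5) = 46.8167.

46.82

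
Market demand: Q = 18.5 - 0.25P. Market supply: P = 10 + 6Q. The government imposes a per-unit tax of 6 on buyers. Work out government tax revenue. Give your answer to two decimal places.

34.80

Rewriting demand in inverse form: P = 74 - 4Q.
Without the tax, 74 - 4Q = 10 + 6Q so Q* = 6.4 and P* = 48.4.
With the tax, buyers' net willingness to pay falls by 6: (74 - 6) - 4Q = 10 + 6Q, so Q_t = 5.8. Buyers pay P_b = 50.8; sellers receive P_s = P_b - 6 = 44.8.
Revenue is the tax times quantity traded: 6 x 5.8 = 34.8.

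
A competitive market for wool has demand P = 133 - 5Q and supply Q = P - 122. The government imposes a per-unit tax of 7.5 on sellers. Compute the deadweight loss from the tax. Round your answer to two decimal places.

4.69

Rewriting supply in inverse form: P = 122 + Q.
Pre-tax equilibrium: 133 - 5Q = 122 + Q gives Q* = 1.8333, P* = 123.8333.
A tax on sellers shifts supply up by 7.5: 133 - 5Q = 122 + Q + 7.5, so Q_t = 0.5833. Buyers pay P_b = 130.0833; sellers receive P_s = P_b - 7.5 = 122.5833.
The welfare triangle lost has base Q* - Q_t = 1.25 and height t = 7.5, so DWL = (1/2)(1.25)(7.5) = 4.6875.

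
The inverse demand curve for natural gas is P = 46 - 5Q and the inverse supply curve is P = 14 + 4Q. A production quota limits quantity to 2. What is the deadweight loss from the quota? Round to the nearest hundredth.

Without the quota, 46 - 5Q = 14 + 4Q gives Q* = 3.5556.
At Q = 2 the demand price is 46 - 5(2) = 36 and the supply price is 14 + 4(2) = 22.
Deadweight loss is the triangle between the curves from 2 to 3.5556: (1/2)(36 - 22)(3.5556 - 2) = 10.8889.

10.89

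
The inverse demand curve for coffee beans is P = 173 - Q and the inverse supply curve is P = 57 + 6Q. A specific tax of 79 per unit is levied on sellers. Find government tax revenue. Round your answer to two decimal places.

Without the tax, 173 - Q = 57 + 6Q so Q* = 16.5714 and P* = 156.4286.
With the tax, sellers need 79 more per unit: 173 - Q = 57 + 6Q + 79, so Q_t = 5.2857. Buyers pay P_b = 167.7143; sellers receive P_s = P_b - 79 = 88.7143.
Revenue is the tax times quantity traded: 79 x 5.2857 = 417.5714.

417.57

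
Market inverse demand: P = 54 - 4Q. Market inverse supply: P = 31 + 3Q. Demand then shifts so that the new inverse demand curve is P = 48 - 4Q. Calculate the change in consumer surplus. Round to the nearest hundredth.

-9.80

Initial equilibrium: Q_0 = 3.2857, P_0 = 40.8571; CS_0 = (1/2)(3.2857)(13.1429) = 21.5918, PS_0 = (1/2)(3.2857)(9.8571) = 16.1939.
New equilibrium: 48 - 4Q = 31 + 3Q gives Q_1 = 2.4286, P_1 = 38.2857; CS_1 = 11.7959, PS_1 = 8.8469.
Change in consumer surplus = 11.7959 - 21.5918 = -9.7959.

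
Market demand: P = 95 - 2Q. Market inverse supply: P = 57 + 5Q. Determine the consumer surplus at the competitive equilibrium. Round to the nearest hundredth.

Setting demand equal to supply, 38 = 7Q, so Q* = 5.4286 and P* = 84.1429.
Consumer surplus is the triangle under demand above P*: (1/2)(5.4286)(95 - 84.1429) = (1/2)(5.4286)(10.8571) = 29.4694.

29.47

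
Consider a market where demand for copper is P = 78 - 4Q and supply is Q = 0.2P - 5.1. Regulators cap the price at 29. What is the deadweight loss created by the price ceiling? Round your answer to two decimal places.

Rewriting supply in inverse form: P = 25.5 + 5Q.
Free-market equilibrium: 78 - 4Q = 25.5 + 5Q gives Q* = 5.8333, P* = 54.6667.
At the ceiling price 29, quantity supplied is (29 - 25.5)/5 = 0.7; supply is the short side, so Q = 0.7 trades at P = 29.
At Q = 0.7 the demand price is 75.2 and the supply price is 29. Deadweight loss is the triangle between the curves from 0.7 to 5.8333: (1/2)(75.2 - 29)(5.8333 - 0.7) = 118.58.

118.58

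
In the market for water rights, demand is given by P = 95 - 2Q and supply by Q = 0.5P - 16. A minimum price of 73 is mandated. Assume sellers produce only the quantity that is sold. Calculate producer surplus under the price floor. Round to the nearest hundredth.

330.00

Rewriting supply in inverse form: P = 32 + 2Q.
Without the control, 95 - 2Q = 32 + 2Q so Q* = 15.75 and P* = 63.5.
At the floor price 73, quantity demanded is (95 - 73)/2 = 11; demand is the short side, so Q = 11 trades at P = 73.
The supply price at Q = 11 is 54. PS is the trapezoid between 73 and supply over [0, 11]: (1/2)[(73 - 32) + (73 - 54)](11) = 330.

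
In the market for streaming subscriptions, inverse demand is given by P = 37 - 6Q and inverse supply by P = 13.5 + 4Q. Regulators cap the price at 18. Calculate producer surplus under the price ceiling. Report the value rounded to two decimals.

Free-market equilibrium: 37 - 6Q = 13.5 + 4Q gives Q* = 2.35, P* = 22.9.
At the ceiling price 18, quantity supplied is (18 - 13.5)/4 = 1.125; supply is the short side, so Q = 1.125 trades at P = 18.
PS is the triangle above supply below 18: (1/2)(1.125)(18 - 13.5) = 2.5312.

2.53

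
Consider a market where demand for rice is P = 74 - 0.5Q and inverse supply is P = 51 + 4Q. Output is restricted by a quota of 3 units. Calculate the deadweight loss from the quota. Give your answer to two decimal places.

Unrestricted equilibrium: Q* = (74 - 51)/(0.5 + 4) = 5.1111.
At Q = 3 the demand price is 74 - 0.5(3) = 72.5 and the supply price is 51 + 4(3) = 63.
DWL = (1/2)(gap between curves at 3) x (Q* - 3) = (1/2)(9.5)(2.1111) = 10.0278.

10.03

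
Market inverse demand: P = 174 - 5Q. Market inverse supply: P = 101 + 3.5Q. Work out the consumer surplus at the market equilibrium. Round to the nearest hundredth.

Equilibrium: 174 - 5Q = 101 + 3.5Q, so Q* = 8.5882 and P* = 131.0588.
The demand choke price is 174, so CS = (1/2)(Q*)(174 - P*) = (1/2)(8.5882)(42.9412) = 184.3945.

184.39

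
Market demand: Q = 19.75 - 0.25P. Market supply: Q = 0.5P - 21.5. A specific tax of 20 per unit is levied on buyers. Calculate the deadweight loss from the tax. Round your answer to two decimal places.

33.33

Rewriting demand in inverse form: P = 79 - 4Q.
Rewriting supply in inverse form: P = 43 + 2Q.
Pre-tax equilibrium: 79 - 4Q = 43 + 2Q gives Q* = 6, P* = 55.
With the tax, buyers' net willingness to pay falls by 20: (79 - 20) - 4Q = 43 + 2Q, so Q_t = 2.6667. Buyers pay P_b = 68.3333; sellers receive P_s = P_b - 20 = 48.3333.
The welfare triangle lost has base Q* - Q_t = 3.3333 and height t = 20, so DWL = (1/2)(3.3333)(20) = 33.3333.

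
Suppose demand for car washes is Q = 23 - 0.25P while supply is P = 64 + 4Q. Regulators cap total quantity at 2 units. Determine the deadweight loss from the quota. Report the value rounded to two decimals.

9.00

Rewriting demand in inverse form: P = 92 - 4Q.
Without the quota, 92 - 4Q = 64 + 4Q gives Q* = 3.5.
At Q = 2 the demand price is 92 - 4(2) = 84 and the supply price is 64 + 4(2) = 72.
Deadweight loss is the triangle between the curves from 2 to 3.5: (1/2)(84 - 72)(3.5 - 2) = 9.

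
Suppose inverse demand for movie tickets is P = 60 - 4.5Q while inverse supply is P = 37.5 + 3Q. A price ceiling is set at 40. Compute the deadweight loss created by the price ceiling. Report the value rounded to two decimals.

17.60

Without the control, 60 - 4.5Q = 37.5 + 3Q so Q* = 3 and P* = 46.5.
At P = 40, sellers supply (40 - 37.5)/3 = 0.8333 while buyers want more, so the quantity traded is 0.8333 at price 40.
At Q = 0.8333 the demand price is 56.25 and the supply price is 40. Deadweight loss is the triangle between the curves from 0.8333 to 3: (1/2)(56.25 - 40)(3 - 0.8333) = 17.6042.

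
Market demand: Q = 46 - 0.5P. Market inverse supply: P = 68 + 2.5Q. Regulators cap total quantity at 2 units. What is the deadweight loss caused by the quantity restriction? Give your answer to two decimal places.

Rewriting demand in inverse form: P = 92 - 2Q.
Without the quota, 92 - 2Q = 68 + 2.5Q gives Q* = 5.3333.
At Q = 2 the demand price is 92 - 2(2) = 88 and the supply price is 68 + 2.5(2) = 73.
DWL = (1/2)(gap between curves at 2) x (Q* - 2) = (1/2)(15)(3.3333) = 25.

25.00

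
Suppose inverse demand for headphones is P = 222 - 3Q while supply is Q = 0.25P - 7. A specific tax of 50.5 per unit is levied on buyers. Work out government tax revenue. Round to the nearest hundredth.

Rewriting supply in inverse form: P = 28 + 4Q.
Pre-tax equilibrium: 222 - 3Q = 28 + 4Q gives Q* = 27.7143, P* = 138.8571.
With the tax, buyers' net willingness to pay falls by 50.5: (222 - 50.5) - 3Q = 28 + 4Q, so Q_t = 20.5. Buyers pay P_b = 160.5; sellers receive P_s = P_b - 50.5 = 110.
Revenue is the tax times quantity traded: 50.5 x 20.5 = 1035.25.

1035.25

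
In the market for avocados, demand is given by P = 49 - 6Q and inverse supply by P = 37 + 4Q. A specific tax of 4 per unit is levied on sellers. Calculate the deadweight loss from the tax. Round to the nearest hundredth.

0.80

Without the tax, 49 - 6Q = 37 + 4Q so Q* = 1.2 and P* = 41.8.
A tax on sellers shifts supply up by 4: 49 - 6Q = 37 + 4Q + 4, so Q_t = 0.8. Buyers pay P_b = 44.2; sellers receive P_s = P_b - 4 = 40.2.
Deadweight loss is the triangle between the curves from Q_t to Q*: (1/2)(1.2 - 0.8)(4) = 0.8.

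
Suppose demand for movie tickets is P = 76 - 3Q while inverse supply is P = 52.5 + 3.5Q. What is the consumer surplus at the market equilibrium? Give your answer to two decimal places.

Set 76 - 3Q = 52.5 + 3.5Q, which gives 23.5 = 6.5Q, so Q* = 3.6154 and P* = 76 - 3(3.6154) = 65.1538.
CS is the area between the demand curve and P* from 0 to Q*: (1/2)(3.6154)(10.8462) = 19.6065.

19.61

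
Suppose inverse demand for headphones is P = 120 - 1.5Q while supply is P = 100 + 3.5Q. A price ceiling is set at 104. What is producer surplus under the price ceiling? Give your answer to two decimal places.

2.29

Free-market equilibrium: 120 - 1.5Q = 100 + 3.5Q gives Q* = 4, P* = 114.
At the ceiling price 104, quantity supplied is (104 - 100)/3.5 = 1.1429; supply is the short side, so Q = 1.1429 trades at P = 104.
PS is the triangle above supply below 104: (1/2)(1.1429)(104 - 100) = 2.2857.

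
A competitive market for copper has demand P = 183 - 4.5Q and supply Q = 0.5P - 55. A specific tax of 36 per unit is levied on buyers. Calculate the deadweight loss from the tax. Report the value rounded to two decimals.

Rewriting supply in inverse form: P = 110 + 2Q.
Pre-tax equilibrium: 183 - 4.5Q = 110 + 2Q gives Q* = 11.2308, P* = 132.4615.
A tax on buyers shifts demand down by 36: (183 - 36) - 4.5Q = 110 + 2Q, so Q_t = 5.6923. Buyers pay P_b = 157.3846; sellers receive P_s = P_b - 36 = 121.3846.
The welfare triangle lost has base Q* - Q_t = 5.5385 and height t = 36, so DWL = (1/2)(5.5385)(36) = 99.6923.

99.69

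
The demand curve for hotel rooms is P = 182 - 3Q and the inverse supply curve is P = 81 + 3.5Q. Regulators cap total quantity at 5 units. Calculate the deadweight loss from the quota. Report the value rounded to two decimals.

Without the quota, 182 - 3Q = 81 + 3.5Q gives Q* = 15.5385.
At Q = 5 the demand price is 182 - 3(5) = 167 and the supply price is 81 + 3.5(5) = 98.5.
DWL = (1/2)(gap between curves at 5) x (Q* - 5) = (1/2)(68.5)(10.5385) = 360.9423.

360.94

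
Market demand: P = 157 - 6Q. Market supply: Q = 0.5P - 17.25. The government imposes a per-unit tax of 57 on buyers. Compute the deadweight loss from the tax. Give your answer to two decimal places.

203.06

Rewriting supply in inverse form: P = 34.5 + 2Q.
Without the tax, 157 - 6Q = 34.5 + 2Q so Q* = 15.3125 and P* = 65.125.
A tax on buyers shifts demand down by 57: (157 - 57) - 6Q = 34.5 + 2Q, so Q_t = 8.1875. Buyers pay P_b = 107.875; sellers receive P_s = P_b - 57 = 50.875.
Deadweight loss is the triangle between the curves from Q_t to Q*: (1/2)(15.3125 - 8.1875)(57) = 203.0625.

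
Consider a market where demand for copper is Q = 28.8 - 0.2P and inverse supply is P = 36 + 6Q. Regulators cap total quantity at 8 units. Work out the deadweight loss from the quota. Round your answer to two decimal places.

Rewriting demand in inverse form: P = 144 - 5Q.
Without the quota, 144 - 5Q = 36 + 6Q gives Q* = 9.8182.
At Q = 8 the demand price is 144 - 5(8) = 104 and the supply price is 36 + 6(8) = 84.
Deadweight loss is the triangle between the curves from 8 to 9.8182: (1/2)(104 - 84)(9.8182 - 8) = 18.1818.

18.18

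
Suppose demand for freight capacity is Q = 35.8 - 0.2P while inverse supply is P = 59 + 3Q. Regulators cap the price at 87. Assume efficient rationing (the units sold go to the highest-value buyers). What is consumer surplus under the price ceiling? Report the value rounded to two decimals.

640.89

Rewriting demand in inverse form: P = 179 - 5Q.
Free-market equilibrium: 179 - 5Q = 59 + 3Q gives Q* = 15, P* = 104.
At the ceiling price 87, quantity supplied is (87 - 59)/3 = 9.3333; supply is the short side, so Q = 9.3333 trades at P = 87.
The demand price at Q = 9.3333 is 132.3333. CS is the trapezoid between demand and 87 over [0, 9.3333]: (1/2)[(179 - 87) + (132.3333 - 87)](9.3333) = 640.8889.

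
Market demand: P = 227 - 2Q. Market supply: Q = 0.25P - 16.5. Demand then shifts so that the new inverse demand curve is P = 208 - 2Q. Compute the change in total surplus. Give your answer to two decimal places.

-479.75

Rewriting supply in inverse form: P = 66 + 4Q.
Initial equilibrium: Q_0 = 26.8333, P_0 = 173.3333; CS_0 = (1/2)(26.8333)(53.6667) = 720.0278, PS_0 = (1/2)(26.8333)(107.3333) = 1440.0556.
New equilibrium: 208 - 2Q = 66 + 4Q gives Q_1 = 23.6667, P_1 = 160.6667; CS_1 = 560.1111, PS_1 = 1120.2222.
Change in total surplus = (560.1111 + 1120.2222) - (720.0278 + 1440.0556) = -479.75.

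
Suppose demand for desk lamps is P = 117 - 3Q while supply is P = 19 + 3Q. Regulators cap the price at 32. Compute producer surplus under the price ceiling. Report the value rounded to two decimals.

28.17

Free-market equilibrium: 117 - 3Q = 19 + 3Q gives Q* = 16.3333, P* = 68.
At the ceiling price 32, quantity supplied is (32 - 19)/3 = 4.3333; supply is the short side, so Q = 4.3333 trades at P = 32.
PS is the triangle above supply below 32: (1/2)(4.3333)(32 - 19) = 28.1667.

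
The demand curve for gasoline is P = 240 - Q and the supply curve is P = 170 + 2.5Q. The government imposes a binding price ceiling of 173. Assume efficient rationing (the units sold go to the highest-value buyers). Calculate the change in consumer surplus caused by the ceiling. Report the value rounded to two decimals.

-120.32

Free-market equilibrium: 240 - Q = 170 + 2.5Q gives Q* = 20, P* = 220.
At P = 173, sellers supply (173 - 170)/2.5 = 1.2 while buyers want more, so the quantity traded is 1.2 at price 173.
CS goes from (1/2)(20)(20) = 200 to 79.68 (computed as (240 - 173)(1.2) - (1/2)(1)(1.2)^2), a change of -120.32.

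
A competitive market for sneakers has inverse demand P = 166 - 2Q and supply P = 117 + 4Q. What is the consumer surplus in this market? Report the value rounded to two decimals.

66.69

Setting demand equal to supply, 49 = 6Q, so Q* = 8.1667 and P* = 149.6667.
Consumer surplus is the triangle under demand above P*: (1/2)(8.1667)(166 - 149.6667) = (1/2)(8.1667)(16.3333) = 66.6944.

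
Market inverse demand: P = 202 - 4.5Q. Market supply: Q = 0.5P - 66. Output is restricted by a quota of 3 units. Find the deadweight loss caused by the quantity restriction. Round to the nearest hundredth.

196.17

Rewriting supply in inverse form: P = 132 + 2Q.
Without the quota, 202 - 4.5Q = 132 + 2Q gives Q* = 10.7692.
At Q = 3 the demand price is 202 - 4.5(3) = 188.5 and the supply price is 132 + 2(3) = 138.
DWL = (1/2)(gap between curves at 3) x (Q* - 3) = (1/2)(50.5)(7.7692) = 196.1731.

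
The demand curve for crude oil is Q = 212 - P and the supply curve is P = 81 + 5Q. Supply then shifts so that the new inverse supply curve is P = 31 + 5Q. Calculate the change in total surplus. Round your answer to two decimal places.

1300.00

Rewriting demand in inverse form: P = 212 - Q.
Initial equilibrium: Q_0 = 21.8333, P_0 = 190.1667; CS_0 = (1/2)(21.8333)(21.8333) = 238.3472, PS_0 = (1/2)(21.8333)(109.1667) = 1191.7361.
New equilibrium: 212 - Q = 31 + 5Q gives Q_1 = 30.1667, P_1 = 181.8333; CS_1 = 455.0139, PS_1 = 2275.0694.
Change in total surplus = (455.0139 + 2275.0694) - (238.3472 + 1191.7361) = 1300.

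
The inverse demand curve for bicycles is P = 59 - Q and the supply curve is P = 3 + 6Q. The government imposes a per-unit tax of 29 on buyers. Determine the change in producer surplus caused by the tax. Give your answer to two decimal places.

-147.37

Pre-tax equilibrium: 59 - Q = 3 + 6Q gives Q* = 8, P* = 51.
A tax on buyers shifts demand down by 29: (59 - 29) - Q = 3 + 6Q, so Q_t = 3.8571. Buyers pay P_b = 55.1429; sellers receive P_s = P_b - 29 = 26.1429.
PS falls from (1/2)(8)(48) = 192 to (1/2)(3.8571)(23.1429) = 44.6327, a change of -147.3673.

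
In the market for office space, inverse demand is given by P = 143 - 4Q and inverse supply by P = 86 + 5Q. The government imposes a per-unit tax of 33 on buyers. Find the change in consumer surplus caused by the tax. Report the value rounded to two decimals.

Without the tax, 143 - 4Q = 86 + 5Q so Q* = 6.3333 and P* = 117.6667.
With the tax, buyers' net willingness to pay falls by 33: (143 - 33) - 4Q = 86 + 5Q, so Q_t = 2.6667. Buyers pay P_b = 132.3333; sellers receive P_s = P_b - 33 = 99.3333.
Consumers lose the trapezoid between P* and P_b out to Q_t plus the triangle from Q_t to Q*: change in CS = 14.2222 - 80.2222 = -66.

-66.00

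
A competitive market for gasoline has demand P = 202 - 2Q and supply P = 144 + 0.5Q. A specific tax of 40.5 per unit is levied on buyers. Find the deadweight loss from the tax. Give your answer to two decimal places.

328.05

Pre-tax equilibrium: 202 - 2Q = 144 + 0.5Q gives Q* = 23.2, P* = 155.6.
With the tax, buyers' net willingness to pay falls by 40.5: (202 - 40.5) - 2Q = 144 + 0.5Q, so Q_t = 7. Buyers pay P_b = 188; sellers receive P_s = P_b - 40.5 = 147.5.
The welfare triangle lost has base Q* - Q_t = 16.2 and height t = 40.5, so DWL = (1/2)(16.2)(40.5) = 328.05.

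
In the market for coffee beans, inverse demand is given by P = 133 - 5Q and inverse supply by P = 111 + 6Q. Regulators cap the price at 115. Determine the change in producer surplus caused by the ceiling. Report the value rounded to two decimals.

-10.67

Without the control, 133 - 5Q = 111 + 6Q so Q* = 2 and P* = 123.
At the ceiling price 115, quantity supplied is (115 - 111)/6 = 0.6667; supply is the short side, so Q = 0.6667 trades at P = 115.
PS goes from (1/2)(2)(12) = 12 to 1.3333 (computed as (115 - 111)(0.6667) - (1/2)(6)(0.6667)^2), a change of -10.6667.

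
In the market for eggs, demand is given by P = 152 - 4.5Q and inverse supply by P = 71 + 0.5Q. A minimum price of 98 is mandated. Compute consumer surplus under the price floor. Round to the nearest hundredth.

Without the control, 152 - 4.5Q = 71 + 0.5Q so Q* = 16.2 and P* = 79.1.
At the floor price 98, quantity demanded is (152 - 98)/4.5 = 12; demand is the short side, so Q = 12 trades at P = 98.
CS is the triangle under demand above 98: (1/2)(12)(152 - 98) = 324.

324.00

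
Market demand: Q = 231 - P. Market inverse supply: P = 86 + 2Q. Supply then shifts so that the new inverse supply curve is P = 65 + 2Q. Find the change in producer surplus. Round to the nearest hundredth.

725.67

Rewriting demand in inverse form: P = 231 - Q.
Initial equilibrium: Q_0 = 48.3333, P_0 = 182.6667; CS_0 = (1/2)(48.3333)(48.3333) = 1168.0556, PS_0 = (1/2)(48.3333)(96.6667) = 2336.1111.
New equilibrium: 231 - Q = 65 + 2Q gives Q_1 = 55.3333, P_1 = 175.6667; CS_1 = 1530.8889, PS_1 = 3061.7778.
Change in producer surplus = 3061.7778 - 2336.1111 = 725.6667.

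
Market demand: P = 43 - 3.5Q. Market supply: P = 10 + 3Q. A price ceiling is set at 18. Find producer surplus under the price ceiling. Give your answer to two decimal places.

10.67

Free-market equilibrium: 43 - 3.5Q = 10 + 3Q gives Q* = 5.0769, P* = 25.2308.
At P = 18, sellers supply (18 - 10)/3 = 2.6667 while buyers want more, so the quantity traded is 2.6667 at price 18.
PS is the triangle above supply below 18: (1/2)(2.6667)(18 - 10) = 10.6667.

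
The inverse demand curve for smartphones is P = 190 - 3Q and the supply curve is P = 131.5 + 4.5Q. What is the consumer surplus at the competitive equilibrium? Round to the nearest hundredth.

Equilibrium: 190 - 3Q = 131.5 + 4.5Q, so Q* = 7.8 and P* = 166.6.
The demand choke price is 190, so CS = (1/2)(Q*)(190 - P*) = (1/2)(7.8)(23.4) = 91.26.

91.26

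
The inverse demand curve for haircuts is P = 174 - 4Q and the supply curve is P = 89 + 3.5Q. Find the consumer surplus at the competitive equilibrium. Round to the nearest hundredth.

Setting demand equal to supply, 85 = 7.5Q, so Q* = 11.3333 and P* = 128.6667.
Consumer surplus is the triangle under demand above P*: (1/2)(11.3333)(174 - 128.6667) = (1/2)(11.3333)(45.3333) = 256.8889.

256.89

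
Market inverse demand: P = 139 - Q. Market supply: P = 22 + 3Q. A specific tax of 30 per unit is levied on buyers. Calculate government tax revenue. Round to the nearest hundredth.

652.50

Pre-tax equilibrium: 139 - Q = 22 + 3Q gives Q* = 29.25, P* = 109.75.
A tax on buyers shifts demand down by 30: (139 - 30) - Q = 22 + 3Q, so Q_t = 21.75. Buyers pay P_b = 117.25; sellers receive P_s = P_b - 30 = 87.25.
Revenue is the tax times quantity traded: 30 x 21.75 = 652.5.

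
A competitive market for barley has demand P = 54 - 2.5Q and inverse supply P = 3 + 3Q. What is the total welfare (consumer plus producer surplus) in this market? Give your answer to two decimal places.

Equilibrium: 54 - 2.5Q = 3 + 3Q, so Q* = 9.2727 and P* = 30.8182.
Total surplus is the full triangle between the curves from 0 to Q*: (1/2)(9.2727)(54 - 3) = 236.4545.

236.45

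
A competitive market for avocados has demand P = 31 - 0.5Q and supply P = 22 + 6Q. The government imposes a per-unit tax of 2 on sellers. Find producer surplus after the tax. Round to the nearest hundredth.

3.48

Without the tax, 31 - 0.5Q = 22 + 6Q so Q* = 1.3846 and P* = 30.3077.
A tax on sellers shifts supply up by 2: 31 - 0.5Q = 22 + 6Q + 2, so Q_t = 1.0769. Buyers pay P_b = 30.4615; sellers receive P_s = P_b - 2 = 28.4615.
Producer surplus is the triangle above supply below P_s: (1/2)(1.0769)(28.4615 - 22) = 3.4793.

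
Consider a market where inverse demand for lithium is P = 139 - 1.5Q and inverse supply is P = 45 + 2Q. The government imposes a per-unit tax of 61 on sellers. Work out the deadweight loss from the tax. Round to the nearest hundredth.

Pre-tax equilibrium: 139 - 1.5Q = 45 + 2Q gives Q* = 26.8571, P* = 98.7143.
With the tax, sellers need 61 more per unit: 139 - 1.5Q = 45 + 2Q + 61, so Q_t = 9.4286. Buyers pay P_b = 124.8571; sellers receive P_s = P_b - 61 = 63.8571.
Deadweight loss is the triangle between the curves from Q_t to Q*: (1/2)(26.8571 - 9.4286)(61) = 531.5714.

531.57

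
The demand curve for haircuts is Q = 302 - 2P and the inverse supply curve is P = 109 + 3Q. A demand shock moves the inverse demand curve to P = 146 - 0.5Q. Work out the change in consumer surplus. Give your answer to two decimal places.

-8.06

Rewriting demand in inverse form: P = 151 - 0.5Q.
Initial equilibrium: Q_0 = 12, P_0 = 145; CS_0 = (1/2)(12)(6) = 36, PS_0 = (1/2)(12)(36) = 216.
New equilibrium: 146 - 0.5Q = 109 + 3Q gives Q_1 = 10.5714, P_1 = 140.7143; CS_1 = 27.9388, PS_1 = 167.6327.
Change in consumer surplus = 27.9388 - 36 = -8.0612.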